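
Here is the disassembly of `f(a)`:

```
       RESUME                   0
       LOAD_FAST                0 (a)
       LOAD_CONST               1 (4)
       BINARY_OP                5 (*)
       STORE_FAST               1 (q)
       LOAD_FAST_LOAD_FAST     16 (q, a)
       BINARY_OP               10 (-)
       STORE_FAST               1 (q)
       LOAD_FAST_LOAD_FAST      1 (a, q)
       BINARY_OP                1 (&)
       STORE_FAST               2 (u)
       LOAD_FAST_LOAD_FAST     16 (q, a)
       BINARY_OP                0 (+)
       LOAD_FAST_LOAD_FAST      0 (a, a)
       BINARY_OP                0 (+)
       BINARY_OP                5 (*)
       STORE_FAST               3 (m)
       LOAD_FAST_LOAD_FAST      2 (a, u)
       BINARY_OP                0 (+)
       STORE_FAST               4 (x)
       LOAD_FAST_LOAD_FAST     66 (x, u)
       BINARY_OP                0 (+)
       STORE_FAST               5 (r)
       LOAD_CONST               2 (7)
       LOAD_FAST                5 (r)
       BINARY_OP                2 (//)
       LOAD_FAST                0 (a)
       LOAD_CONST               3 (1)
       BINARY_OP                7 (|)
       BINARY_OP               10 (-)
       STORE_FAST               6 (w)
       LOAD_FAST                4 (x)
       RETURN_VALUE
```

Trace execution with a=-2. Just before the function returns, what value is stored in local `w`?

0

LOAD_FAST a → push -2. Stack: [-2]
LOAD_CONST → push 4. Stack: [-2, 4]
BINARY_OP * → -2 * 4 = -8. Stack: [-8]
STORE_FAST q → q=-8. Stack: []
LOAD_FAST_LOAD_FAST q,a → push -8,-2. Stack: [-8, -2]
BINARY_OP - → -8 - -2 = -6. Stack: [-6]
STORE_FAST q → q=-6. Stack: []
LOAD_FAST_LOAD_FAST a,q → push -2,-6. Stack: [-2, -6]
BINARY_OP & → -2 & -6 = -6. Stack: [-6]
STORE_FAST u → u=-6. Stack: []
LOAD_FAST_LOAD_FAST q,a → push -6,-2. Stack: [-6, -2]
BINARY_OP + → -6 + -2 = -8. Stack: [-8]
LOAD_FAST_LOAD_FAST a,a → push -2,-2. Stack: [-8, -2, -2]
BINARY_OP + → -2 + -2 = -4. Stack: [-8, -4]
BINARY_OP * → -8 * -4 = 32. Stack: [32]
STORE_FAST m → m=32. Stack: []
LOAD_FAST_LOAD_FAST a,u → push -2,-6. Stack: [-2, -6]
BINARY_OP + → -2 + -6 = -8. Stack: [-8]
STORE_FAST x → x=-8. Stack: []
LOAD_FAST_LOAD_FAST x,u → push -8,-6. Stack: [-8, -6]
BINARY_OP + → -8 + -6 = -14. Stack: [-14]
STORE_FAST r → r=-14. Stack: []
LOAD_CONST → push 7. Stack: [7]
LOAD_FAST r → push -14. Stack: [7, -14]
BINARY_OP // → 7 // -14 = -1. Stack: [-1]
LOAD_FAST a → push -2. Stack: [-1, -2]
LOAD_CONST → push 1. Stack: [-1, -2, 1]
BINARY_OP | → -2 | 1 = -1. Stack: [-1, -1]
BINARY_OP - → -1 - -1 = 0. Stack: [0]
STORE_FAST w → w=0. Stack: []
LOAD_FAST x → push -8. Stack: [-8]
RETURN_VALUE → return -8.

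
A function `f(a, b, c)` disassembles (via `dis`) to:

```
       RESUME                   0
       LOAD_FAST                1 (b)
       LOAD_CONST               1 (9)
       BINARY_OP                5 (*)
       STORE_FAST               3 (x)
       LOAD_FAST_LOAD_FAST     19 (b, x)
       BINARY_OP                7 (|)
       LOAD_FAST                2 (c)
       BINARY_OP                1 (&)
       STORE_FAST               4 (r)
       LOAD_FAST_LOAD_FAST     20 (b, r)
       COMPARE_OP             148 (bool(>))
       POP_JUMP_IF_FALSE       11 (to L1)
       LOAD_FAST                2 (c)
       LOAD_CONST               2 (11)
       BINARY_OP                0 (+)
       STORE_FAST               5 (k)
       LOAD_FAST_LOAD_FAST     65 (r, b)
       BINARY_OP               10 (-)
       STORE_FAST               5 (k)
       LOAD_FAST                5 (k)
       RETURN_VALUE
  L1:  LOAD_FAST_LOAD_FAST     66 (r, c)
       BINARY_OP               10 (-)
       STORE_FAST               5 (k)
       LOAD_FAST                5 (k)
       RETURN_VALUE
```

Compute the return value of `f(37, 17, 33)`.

LOAD_FAST b → push 17. Stack: [17]
LOAD_CONST → push 9. Stack: [17, 9]
BINARY_OP * → 17 * 9 = 153. Stack: [153]
STORE_FAST x → x=153. Stack: []
LOAD_FAST_LOAD_FAST b,x → push 17,153. Stack: [17, 153]
BINARY_OP | → 17 | 153 = 153. Stack: [153]
LOAD_FAST c → push 33. Stack: [153, 33]
BINARY_OP & → 153 & 33 = 1. Stack: [1]
STORE_FAST r → r=1. Stack: []
LOAD_FAST_LOAD_FAST b,r → push 17,1. Stack: [17, 1]
COMPARE_OP bool(>) → 17 vs 1 = True. Stack: [True]
POP_JUMP_IF_FALSE → pop True; no jump. Stack: []
LOAD_FAST c → push 33. Stack: [33]
LOAD_CONST → push 11. Stack: [33, 11]
BINARY_OP + → 33 + 11 = 44. Stack: [44]
STORE_FAST k → k=44. Stack: []
LOAD_FAST_LOAD_FAST r,b → push 1,17. Stack: [1, 17]
BINARY_OP - → 1 - 17 = -16. Stack: [-16]
STORE_FAST k → k=-16. Stack: []
LOAD_FAST k → push -16. Stack: [-16]
RETURN_VALUE → return -16.

-16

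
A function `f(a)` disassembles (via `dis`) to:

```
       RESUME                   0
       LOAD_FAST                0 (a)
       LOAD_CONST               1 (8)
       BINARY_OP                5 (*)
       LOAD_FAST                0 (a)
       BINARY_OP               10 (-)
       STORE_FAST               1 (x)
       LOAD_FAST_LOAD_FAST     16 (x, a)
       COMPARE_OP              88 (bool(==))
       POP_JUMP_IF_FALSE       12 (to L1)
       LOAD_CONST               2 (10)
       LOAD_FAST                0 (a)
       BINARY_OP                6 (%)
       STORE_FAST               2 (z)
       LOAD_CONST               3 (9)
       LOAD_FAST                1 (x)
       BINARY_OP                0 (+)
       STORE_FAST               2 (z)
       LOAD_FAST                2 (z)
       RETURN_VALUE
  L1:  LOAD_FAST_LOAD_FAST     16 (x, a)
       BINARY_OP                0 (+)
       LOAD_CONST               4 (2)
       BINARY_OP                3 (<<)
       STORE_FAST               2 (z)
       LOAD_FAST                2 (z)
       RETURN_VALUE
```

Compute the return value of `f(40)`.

1280

LOAD_FAST a → push 40. Stack: [40]
LOAD_CONST → push 8. Stack: [40, 8]
BINARY_OP * → 40 * 8 = 320. Stack: [320]
LOAD_FAST a → push 40. Stack: [320, 40]
BINARY_OP - → 320 - 40 = 280. Stack: [280]
STORE_FAST x → x=280. Stack: []
LOAD_FAST_LOAD_FAST x,a → push 280,40. Stack: [280, 40]
COMPARE_OP bool(==) → 280 vs 40 = False. Stack: [False]
POP_JUMP_IF_FALSE → pop False; jump. Stack: []
LOAD_FAST_LOAD_FAST x,a → push 280,40. Stack: [280, 40]
BINARY_OP + → 280 + 40 = 320. Stack: [320]
LOAD_CONST → push 2. Stack: [320, 2]
BINARY_OP << → 320 << 2 = 1280. Stack: [1280]
STORE_FAST z → z=1280. Stack: []
LOAD_FAST z → push 1280. Stack: [1280]
RETURN_VALUE → return 1280.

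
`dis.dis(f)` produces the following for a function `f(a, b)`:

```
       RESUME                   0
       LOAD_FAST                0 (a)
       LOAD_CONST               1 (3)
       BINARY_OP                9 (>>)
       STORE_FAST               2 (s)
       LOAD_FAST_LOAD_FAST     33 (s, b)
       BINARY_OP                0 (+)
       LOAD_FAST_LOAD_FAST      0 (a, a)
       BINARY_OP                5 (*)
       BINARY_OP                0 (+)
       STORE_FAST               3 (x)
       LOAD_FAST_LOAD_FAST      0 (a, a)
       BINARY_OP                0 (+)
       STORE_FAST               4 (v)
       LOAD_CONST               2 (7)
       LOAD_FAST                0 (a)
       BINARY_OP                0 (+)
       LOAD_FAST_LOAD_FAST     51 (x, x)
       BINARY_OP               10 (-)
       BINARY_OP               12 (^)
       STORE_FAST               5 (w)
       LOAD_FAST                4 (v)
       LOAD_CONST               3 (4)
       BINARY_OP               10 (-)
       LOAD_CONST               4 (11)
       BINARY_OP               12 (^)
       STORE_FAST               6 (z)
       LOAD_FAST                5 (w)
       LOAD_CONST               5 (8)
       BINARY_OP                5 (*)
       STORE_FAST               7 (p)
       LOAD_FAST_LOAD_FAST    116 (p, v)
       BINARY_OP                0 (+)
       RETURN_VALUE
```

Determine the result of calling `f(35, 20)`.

LOAD_FAST a → push 35. Stack: [35]
LOAD_CONST → push 3. Stack: [35, 3]
BINARY_OP >> → 35 >> 3 = 4. Stack: [4]
STORE_FAST s → s=4. Stack: []
LOAD_FAST_LOAD_FAST s,b → push 4,20. Stack: [4, 20]
BINARY_OP + → 4 + 20 = 24. Stack: [24]
LOAD_FAST_LOAD_FAST a,a → push 35,35. Stack: [24, 35, 35]
BINARY_OP * → 35 * 35 = 1225. Stack: [24, 1225]
BINARY_OP + → 24 + 1225 = 1249. Stack: [1249]
STORE_FAST x → x=1249. Stack: []
LOAD_FAST_LOAD_FAST a,a → push 35,35. Stack: [35, 35]
BINARY_OP + → 35 + 35 = 70. Stack: [70]
STORE_FAST v → v=70. Stack: []
LOAD_CONST → push 7. Stack: [7]
LOAD_FAST a → push 35. Stack: [7, 35]
BINARY_OP + → 7 + 35 = 42. Stack: [42]
LOAD_FAST_LOAD_FAST x,x → push 1249,1249. Stack: [42, 1249, 1249]
BINARY_OP - → 1249 - 1249 = 0. Stack: [42, 0]
BINARY_OP ^ → 42 ^ 0 = 42. Stack: [42]
STORE_FAST w → w=42. Stack: []
LOAD_FAST v → push 70. Stack: [70]
LOAD_CONST → push 4. Stack: [70, 4]
BINARY_OP - → 70 - 4 = 66. Stack: [66]
LOAD_CONST → push 11. Stack: [66, 11]
BINARY_OP ^ → 66 ^ 11 = 73. Stack: [73]
STORE_FAST z → z=73. Stack: []
LOAD_FAST w → push 42. Stack: [42]
LOAD_CONST → push 8. Stack: [42, 8]
BINARY_OP * → 42 * 8 = 336. Stack: [336]
STORE_FAST p → p=336. Stack: []
LOAD_FAST_LOAD_FAST p,v → push 336,70. Stack: [336, 70]
BINARY_OP + → 336 + 70 = 406. Stack: [406]
RETURN_VALUE → return 406.

406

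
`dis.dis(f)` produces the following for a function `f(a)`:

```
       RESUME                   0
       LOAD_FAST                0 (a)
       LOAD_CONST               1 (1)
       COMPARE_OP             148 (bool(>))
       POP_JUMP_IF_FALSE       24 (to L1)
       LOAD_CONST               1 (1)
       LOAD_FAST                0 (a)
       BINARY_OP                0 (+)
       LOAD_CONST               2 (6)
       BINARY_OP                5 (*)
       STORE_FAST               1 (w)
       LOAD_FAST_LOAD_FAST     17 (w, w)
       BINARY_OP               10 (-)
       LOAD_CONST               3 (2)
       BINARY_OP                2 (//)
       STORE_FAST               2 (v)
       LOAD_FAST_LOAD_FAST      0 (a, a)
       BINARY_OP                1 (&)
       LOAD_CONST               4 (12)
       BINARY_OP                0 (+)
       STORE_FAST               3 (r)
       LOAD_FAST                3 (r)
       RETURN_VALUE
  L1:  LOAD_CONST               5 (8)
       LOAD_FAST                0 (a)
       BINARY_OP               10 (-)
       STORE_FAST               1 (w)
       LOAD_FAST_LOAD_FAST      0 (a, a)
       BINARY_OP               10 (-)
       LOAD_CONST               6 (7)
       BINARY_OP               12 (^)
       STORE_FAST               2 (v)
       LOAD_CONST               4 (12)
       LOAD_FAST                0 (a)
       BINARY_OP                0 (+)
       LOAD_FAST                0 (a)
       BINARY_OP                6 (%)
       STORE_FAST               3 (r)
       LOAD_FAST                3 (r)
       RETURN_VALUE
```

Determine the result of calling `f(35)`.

47

LOAD_FAST a → push 35. Stack: [35]
LOAD_CONST → push 1. Stack: [35, 1]
COMPARE_OP bool(>) → 35 vs 1 = True. Stack: [True]
POP_JUMP_IF_FALSE → pop True; no jump. Stack: []
LOAD_CONST → push 1. Stack: [1]
LOAD_FAST a → push 35. Stack: [1, 35]
BINARY_OP + → 1 + 35 = 36. Stack: [36]
LOAD_CONST → push 6. Stack: [36, 6]
BINARY_OP * → 36 * 6 = 216. Stack: [216]
STORE_FAST w → w=216. Stack: []
LOAD_FAST_LOAD_FAST w,w → push 216,216. Stack: [216, 216]
BINARY_OP - → 216 - 216 = 0. Stack: [0]
LOAD_CONST → push 2. Stack: [0, 2]
BINARY_OP // → 0 // 2 = 0. Stack: [0]
STORE_FAST v → v=0. Stack: []
LOAD_FAST_LOAD_FAST a,a → push 35,35. Stack: [35, 35]
BINARY_OP & → 35 & 35 = 35. Stack: [35]
LOAD_CONST → push 12. Stack: [35, 12]
BINARY_OP + → 35 + 12 = 47. Stack: [47]
STORE_FAST r → r=47. Stack: []
LOAD_FAST r → push 47. Stack: [47]
RETURN_VALUE → return 47.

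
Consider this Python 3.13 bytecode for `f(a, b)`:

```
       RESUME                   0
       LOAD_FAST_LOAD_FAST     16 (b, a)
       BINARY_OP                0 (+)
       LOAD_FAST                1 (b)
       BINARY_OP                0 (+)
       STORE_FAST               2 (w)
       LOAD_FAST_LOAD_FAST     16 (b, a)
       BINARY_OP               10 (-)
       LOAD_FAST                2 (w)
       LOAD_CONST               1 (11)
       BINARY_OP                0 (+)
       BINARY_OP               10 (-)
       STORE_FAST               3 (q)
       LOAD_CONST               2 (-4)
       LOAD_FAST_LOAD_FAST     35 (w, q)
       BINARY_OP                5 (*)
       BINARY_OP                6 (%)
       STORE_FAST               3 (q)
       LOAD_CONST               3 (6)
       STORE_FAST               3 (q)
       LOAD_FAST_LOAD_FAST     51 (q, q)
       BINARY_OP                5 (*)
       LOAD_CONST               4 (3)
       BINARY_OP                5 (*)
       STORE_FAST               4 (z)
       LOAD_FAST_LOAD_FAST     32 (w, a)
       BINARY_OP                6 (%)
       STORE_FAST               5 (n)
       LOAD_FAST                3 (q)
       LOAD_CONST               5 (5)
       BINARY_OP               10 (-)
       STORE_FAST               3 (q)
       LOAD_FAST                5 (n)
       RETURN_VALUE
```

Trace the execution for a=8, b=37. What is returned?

2

LOAD_FAST_LOAD_FAST b,a → push 37,8. Stack: [37, 8]
BINARY_OP + → 37 + 8 = 45. Stack: [45]
LOAD_FAST b → push 37. Stack: [45, 37]
BINARY_OP + → 45 + 37 = 82. Stack: [82]
STORE_FAST w → w=82. Stack: []
LOAD_FAST_LOAD_FAST b,a → push 37,8. Stack: [37, 8]
BINARY_OP - → 37 - 8 = 29. Stack: [29]
LOAD_FAST w → push 82. Stack: [29, 82]
LOAD_CONST → push 11. Stack: [29, 82, 11]
BINARY_OP + → 82 + 11 = 93. Stack: [29, 93]
BINARY_OP - → 29 - 93 = -64. Stack: [-64]
STORE_FAST q → q=-64. Stack: []
LOAD_CONST → push -4. Stack: [-4]
LOAD_FAST_LOAD_FAST w,q → push 82,-64. Stack: [-4, 82, -64]
BINARY_OP * → 82 * -64 = -5248. Stack: [-4, -5248]
BINARY_OP % → -4 % -5248 = -4. Stack: [-4]
STORE_FAST q → q=-4. Stack: []
LOAD_CONST → push 6. Stack: [6]
STORE_FAST q → q=6. Stack: []
LOAD_FAST_LOAD_FAST q,q → push 6,6. Stack: [6, 6]
BINARY_OP * → 6 * 6 = 36. Stack: [36]
LOAD_CONST → push 3. Stack: [36, 3]
BINARY_OP * → 36 * 3 = 108. Stack: [108]
STORE_FAST z → z=108. Stack: []
LOAD_FAST_LOAD_FAST w,a → push 82,8. Stack: [82, 8]
BINARY_OP % → 82 % 8 = 2. Stack: [2]
STORE_FAST n → n=2. Stack: []
LOAD_FAST q → push 6. Stack: [6]
LOAD_CONST → push 5. Stack: [6, 5]
BINARY_OP - → 6 - 5 = 1. Stack: [1]
STORE_FAST q → q=1. Stack: []
LOAD_FAST n → push 2. Stack: [2]
RETURN_VALUE → return 2.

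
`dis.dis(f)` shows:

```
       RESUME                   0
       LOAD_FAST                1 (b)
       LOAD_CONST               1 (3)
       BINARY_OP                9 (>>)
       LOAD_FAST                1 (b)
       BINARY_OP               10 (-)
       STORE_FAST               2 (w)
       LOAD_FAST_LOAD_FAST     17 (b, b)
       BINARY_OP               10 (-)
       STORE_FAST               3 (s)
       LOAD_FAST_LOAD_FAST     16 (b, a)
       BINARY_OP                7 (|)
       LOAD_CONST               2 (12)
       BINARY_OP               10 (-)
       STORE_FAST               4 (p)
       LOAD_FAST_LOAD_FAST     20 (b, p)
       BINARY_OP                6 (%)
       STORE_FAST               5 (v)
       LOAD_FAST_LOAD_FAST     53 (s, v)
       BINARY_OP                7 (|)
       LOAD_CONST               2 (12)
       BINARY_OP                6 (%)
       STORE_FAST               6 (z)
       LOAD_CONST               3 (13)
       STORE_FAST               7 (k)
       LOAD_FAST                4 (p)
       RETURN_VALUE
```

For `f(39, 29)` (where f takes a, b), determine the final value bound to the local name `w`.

-26

LOAD_FAST b → push 29. Stack: [29]
LOAD_CONST → push 3. Stack: [29, 3]
BINARY_OP >> → 29 >> 3 = 3. Stack: [3]
LOAD_FAST b → push 29. Stack: [3, 29]
BINARY_OP - → 3 - 29 = -26. Stack: [-26]
STORE_FAST w → w=-26. Stack: []
LOAD_FAST_LOAD_FAST b,b → push 29,29. Stack: [29, 29]
BINARY_OP - → 29 - 29 = 0. Stack: [0]
STORE_FAST s → s=0. Stack: []
LOAD_FAST_LOAD_FAST b,a → push 29,39. Stack: [29, 39]
BINARY_OP | → 29 | 39 = 63. Stack: [63]
LOAD_CONST → push 12. Stack: [63, 12]
BINARY_OP - → 63 - 12 = 51. Stack: [51]
STORE_FAST p → p=51. Stack: []
LOAD_FAST_LOAD_FAST b,p → push 29,51. Stack: [29, 51]
BINARY_OP % → 29 % 51 = 29. Stack: [29]
STORE_FAST v → v=29. Stack: []
LOAD_FAST_LOAD_FAST s,v → push 0,29. Stack: [0, 29]
BINARY_OP | → 0 | 29 = 29. Stack: [29]
LOAD_CONST → push 12. Stack: [29, 12]
BINARY_OP % → 29 % 12 = 5. Stack: [5]
STORE_FAST z → z=5. Stack: []
LOAD_CONST → push 13. Stack: [13]
STORE_FAST k → k=13. Stack: []
LOAD_FAST p → push 51. Stack: [51]
RETURN_VALUE → return 51.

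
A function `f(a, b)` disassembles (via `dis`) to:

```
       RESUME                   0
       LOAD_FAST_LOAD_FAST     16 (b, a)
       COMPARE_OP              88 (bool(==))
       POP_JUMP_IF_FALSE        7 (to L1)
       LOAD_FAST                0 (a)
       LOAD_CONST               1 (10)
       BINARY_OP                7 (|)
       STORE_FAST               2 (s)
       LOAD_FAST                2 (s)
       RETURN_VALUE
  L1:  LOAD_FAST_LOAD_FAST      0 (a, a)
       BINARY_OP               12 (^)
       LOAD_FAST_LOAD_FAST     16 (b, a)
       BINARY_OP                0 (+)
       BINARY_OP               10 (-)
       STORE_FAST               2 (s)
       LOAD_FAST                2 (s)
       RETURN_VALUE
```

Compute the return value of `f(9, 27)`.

LOAD_FAST_LOAD_FAST b,a → push 27,9. Stack: [27, 9]
COMPARE_OP bool(==) → 27 vs 9 = False. Stack: [False]
POP_JUMP_IF_FALSE → pop False; jump. Stack: []
LOAD_FAST_LOAD_FAST a,a → push 9,9. Stack: [9, 9]
BINARY_OP ^ → 9 ^ 9 = 0. Stack: [0]
LOAD_FAST_LOAD_FAST b,a → push 27,9. Stack: [0, 27, 9]
BINARY_OP + → 27 + 9 = 36. Stack: [0, 36]
BINARY_OP - → 0 - 36 = -36. Stack: [-36]
STORE_FAST s → s=-36. Stack: []
LOAD_FAST s → push -36. Stack: [-36]
RETURN_VALUE → return -36.

-36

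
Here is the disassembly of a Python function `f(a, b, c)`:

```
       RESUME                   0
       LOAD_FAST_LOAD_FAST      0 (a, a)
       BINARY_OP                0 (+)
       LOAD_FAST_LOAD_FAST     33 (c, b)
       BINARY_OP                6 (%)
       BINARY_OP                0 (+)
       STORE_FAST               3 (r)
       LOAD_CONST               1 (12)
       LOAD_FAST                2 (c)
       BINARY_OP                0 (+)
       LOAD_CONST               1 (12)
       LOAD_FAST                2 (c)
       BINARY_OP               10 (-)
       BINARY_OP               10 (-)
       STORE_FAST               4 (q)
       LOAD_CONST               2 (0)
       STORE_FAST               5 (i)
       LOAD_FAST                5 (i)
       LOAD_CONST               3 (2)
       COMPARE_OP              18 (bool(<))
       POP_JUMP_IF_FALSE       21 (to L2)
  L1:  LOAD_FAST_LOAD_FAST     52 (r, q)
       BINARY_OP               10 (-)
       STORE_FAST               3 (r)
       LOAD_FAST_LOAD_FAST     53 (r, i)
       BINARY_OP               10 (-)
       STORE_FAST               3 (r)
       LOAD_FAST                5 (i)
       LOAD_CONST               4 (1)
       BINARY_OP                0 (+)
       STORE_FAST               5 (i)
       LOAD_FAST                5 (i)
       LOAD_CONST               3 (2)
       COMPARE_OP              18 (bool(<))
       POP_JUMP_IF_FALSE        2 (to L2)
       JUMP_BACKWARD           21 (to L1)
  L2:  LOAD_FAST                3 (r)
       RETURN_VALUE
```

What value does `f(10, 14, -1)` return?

LOAD_FAST_LOAD_FAST a,a → push 10,10. Stack: [10, 10]
BINARY_OP + → 10 + 10 = 20. Stack: [20]
LOAD_FAST_LOAD_FAST c,b → push -1,14. Stack: [20, -1, 14]
BINARY_OP % → -1 % 14 = 13. Stack: [20, 13]
BINARY_OP + → 20 + 13 = 33. Stack: [33]
STORE_FAST r → r=33. Stack: []
LOAD_CONST → push 12. Stack: [12]
LOAD_FAST c → push -1. Stack: [12, -1]
BINARY_OP + → 12 + -1 = 11. Stack: [11]
LOAD_CONST → push 12. Stack: [11, 12]
LOAD_FAST c → push -1. Stack: [11, 12, -1]
BINARY_OP - → 12 - -1 = 13. Stack: [11, 13]
BINARY_OP - → 11 - 13 = -2. Stack: [-2]
STORE_FAST q → q=-2. Stack: []
LOAD_CONST → push 0. Stack: [0]
STORE_FAST i → i=0. Stack: []
LOAD_FAST i → push 0. Stack: [0]
LOAD_CONST → push 2. Stack: [0, 2]
COMPARE_OP bool(<) → 0 vs 2 = True. Stack: [True]
POP_JUMP_IF_FALSE → pop True; no jump. Stack: []
LOAD_FAST_LOAD_FAST r,q → push 33,-2. Stack: [33, -2]
BINARY_OP - → 33 - -2 = 35. Stack: [35]
STORE_FAST r → r=35. Stack: []
LOAD_FAST_LOAD_FAST r,i → push 35,0. Stack: [35, 0]
BINARY_OP - → 35 - 0 = 35. Stack: [35]
STORE_FAST r → r=35. Stack: []
LOAD_FAST i → push 0. Stack: [0]
LOAD_CONST → push 1. Stack: [0, 1]
BINARY_OP + → 0 + 1 = 1. Stack: [1]
STORE_FAST i → i=1. Stack: []
LOAD_FAST i → push 1. Stack: [1]
LOAD_CONST → push 2. Stack: [1, 2]
COMPARE_OP bool(<) → 1 vs 2 = True. Stack: [True]
POP_JUMP_IF_FALSE → pop True; no jump. Stack: []
LOAD_FAST_LOAD_FAST r,q → push 35,-2. Stack: [35, -2]
BINARY_OP - → 35 - -2 = 37. Stack: [37]
STORE_FAST r → r=37. Stack: []
LOAD_FAST_LOAD_FAST r,i → push 37,1. Stack: [37, 1]
BINARY_OP - → 37 - 1 = 36. Stack: [36]
STORE_FAST r → r=36. Stack: []
LOAD_FAST i → push 1. Stack: [1]
LOAD_CONST → push 1. Stack: [1, 1]
BINARY_OP + → 1 + 1 = 2. Stack: [2]
STORE_FAST i → i=2. Stack: []
LOAD_FAST i → push 2. Stack: [2]
LOAD_CONST → push 2. Stack: [2, 2]
COMPARE_OP bool(<) → 2 vs 2 = False. Stack: [False]
POP_JUMP_IF_FALSE → pop False; jump. Stack: []
LOAD_FAST r → push 36. Stack: [36]
RETURN_VALUE → return 36.

36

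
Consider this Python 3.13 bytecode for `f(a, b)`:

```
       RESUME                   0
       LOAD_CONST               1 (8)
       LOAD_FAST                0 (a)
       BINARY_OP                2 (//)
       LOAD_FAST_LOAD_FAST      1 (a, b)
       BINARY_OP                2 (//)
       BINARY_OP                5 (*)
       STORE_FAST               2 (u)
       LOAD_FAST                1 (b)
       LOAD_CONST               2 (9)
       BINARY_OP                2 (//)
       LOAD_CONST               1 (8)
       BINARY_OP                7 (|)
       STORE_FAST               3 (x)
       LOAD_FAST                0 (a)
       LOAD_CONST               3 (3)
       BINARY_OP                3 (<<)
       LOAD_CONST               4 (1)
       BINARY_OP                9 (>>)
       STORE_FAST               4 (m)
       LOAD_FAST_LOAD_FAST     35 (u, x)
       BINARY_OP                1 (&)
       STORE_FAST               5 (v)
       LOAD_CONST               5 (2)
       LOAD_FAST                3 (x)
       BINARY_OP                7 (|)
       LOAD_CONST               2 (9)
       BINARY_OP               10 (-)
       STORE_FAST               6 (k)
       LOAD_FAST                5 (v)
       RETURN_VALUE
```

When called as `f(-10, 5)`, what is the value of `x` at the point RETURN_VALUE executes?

LOAD_CONST → push 8. Stack: [8]
LOAD_FAST a → push -10. Stack: [8, -10]
BINARY_OP // → 8 // -10 = -1. Stack: [-1]
LOAD_FAST_LOAD_FAST a,b → push -10,5. Stack: [-1, -10, 5]
BINARY_OP // → -10 // 5 = -2. Stack: [-1, -2]
BINARY_OP * → -1 * -2 = 2. Stack: [2]
STORE_FAST u → u=2. Stack: []
LOAD_FAST b → push 5. Stack: [5]
LOAD_CONST → push 9. Stack: [5, 9]
BINARY_OP // → 5 // 9 = 0. Stack: [0]
LOAD_CONST → push 8. Stack: [0, 8]
BINARY_OP | → 0 | 8 = 8. Stack: [8]
STORE_FAST x → x=8. Stack: []
LOAD_FAST a → push -10. Stack: [-10]
LOAD_CONST → push 3. Stack: [-10, 3]
BINARY_OP << → -10 << 3 = -80. Stack: [-80]
LOAD_CONST → push 1. Stack: [-80, 1]
BINARY_OP >> → -80 >> 1 = -40. Stack: [-40]
STORE_FAST m → m=-40. Stack: []
LOAD_FAST_LOAD_FAST u,x → push 2,8. Stack: [2, 8]
BINARY_OP & → 2 & 8 = 0. Stack: [0]
STORE_FAST v → v=0. Stack: []
LOAD_CONST → push 2. Stack: [2]
LOAD_FAST x → push 8. Stack: [2, 8]
BINARY_OP | → 2 | 8 = 10. Stack: [10]
LOAD_CONST → push 9. Stack: [10, 9]
BINARY_OP - → 10 - 9 = 1. Stack: [1]
STORE_FAST k → k=1. Stack: []
LOAD_FAST v → push 0. Stack: [0]
RETURN_VALUE → return 0.

8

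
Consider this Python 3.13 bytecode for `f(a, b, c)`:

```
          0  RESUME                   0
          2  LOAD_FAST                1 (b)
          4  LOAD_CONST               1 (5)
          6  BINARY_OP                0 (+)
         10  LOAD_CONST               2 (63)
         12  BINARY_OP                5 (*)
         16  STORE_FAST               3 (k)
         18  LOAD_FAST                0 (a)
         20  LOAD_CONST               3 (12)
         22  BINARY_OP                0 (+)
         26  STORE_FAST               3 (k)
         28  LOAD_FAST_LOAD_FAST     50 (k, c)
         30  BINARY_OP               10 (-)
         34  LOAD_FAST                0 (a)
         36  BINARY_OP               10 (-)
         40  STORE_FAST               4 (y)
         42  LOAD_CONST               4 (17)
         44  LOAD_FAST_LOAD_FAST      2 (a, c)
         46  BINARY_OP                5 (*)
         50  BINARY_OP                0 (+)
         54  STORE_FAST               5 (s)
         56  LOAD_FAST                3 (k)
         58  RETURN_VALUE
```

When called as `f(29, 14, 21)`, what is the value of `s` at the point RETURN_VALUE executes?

LOAD_FAST b → push 14. Stack: [14]
LOAD_CONST → push 5. Stack: [14, 5]
BINARY_OP + → 14 + 5 = 19. Stack: [19]
LOAD_CONST → push 63. Stack: [19, 63]
BINARY_OP * → 19 * 63 = 1197. Stack: [1197]
STORE_FAST k → k=1197. Stack: []
LOAD_FAST a → push 29. Stack: [29]
LOAD_CONST → push 12. Stack: [29, 12]
BINARY_OP + → 29 + 12 = 41. Stack: [41]
STORE_FAST k → k=41. Stack: []
LOAD_FAST_LOAD_FAST k,c → push 41,21. Stack: [41, 21]
BINARY_OP - → 41 - 21 = 20. Stack: [20]
LOAD_FAST a → push 29. Stack: [20, 29]
BINARY_OP - → 20 - 29 = -9. Stack: [-9]
STORE_FAST y → y=-9. Stack: []
LOAD_CONST → push 17. Stack: [17]
LOAD_FAST_LOAD_FAST a,c → push 29,21. Stack: [17, 29, 21]
BINARY_OP * → 29 * 21 = 609. Stack: [17, 609]
BINARY_OP + → 17 + 609 = 626. Stack: [626]
STORE_FAST s → s=626. Stack: []
LOAD_FAST k → push 41. Stack: [41]
RETURN_VALUE → return 41.

626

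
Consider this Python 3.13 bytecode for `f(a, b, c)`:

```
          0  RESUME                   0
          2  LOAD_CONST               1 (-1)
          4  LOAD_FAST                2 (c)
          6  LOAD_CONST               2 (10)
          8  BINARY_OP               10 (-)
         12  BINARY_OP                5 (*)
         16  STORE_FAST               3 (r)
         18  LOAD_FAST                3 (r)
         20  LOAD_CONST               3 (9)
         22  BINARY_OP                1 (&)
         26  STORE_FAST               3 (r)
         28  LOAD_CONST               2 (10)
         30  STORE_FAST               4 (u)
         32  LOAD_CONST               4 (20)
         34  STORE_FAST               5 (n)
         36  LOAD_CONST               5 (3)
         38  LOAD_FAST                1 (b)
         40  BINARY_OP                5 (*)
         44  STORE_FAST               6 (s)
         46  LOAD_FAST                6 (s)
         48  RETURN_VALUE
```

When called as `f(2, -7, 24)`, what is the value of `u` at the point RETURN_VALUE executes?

10

LOAD_CONST → push -1. Stack: [-1]
LOAD_FAST c → push 24. Stack: [-1, 24]
LOAD_CONST → push 10. Stack: [-1, 24, 10]
BINARY_OP - → 24 - 10 = 14. Stack: [-1, 14]
BINARY_OP * → -1 * 14 = -14. Stack: [-14]
STORE_FAST r → r=-14. Stack: []
LOAD_FAST r → push -14. Stack: [-14]
LOAD_CONST → push 9. Stack: [-14, 9]
BINARY_OP & → -14 & 9 = 0. Stack: [0]
STORE_FAST r → r=0. Stack: []
LOAD_CONST → push 10. Stack: [10]
STORE_FAST u → u=10. Stack: []
LOAD_CONST → push 20. Stack: [20]
STORE_FAST n → n=20. Stack: []
LOAD_CONST → push 3. Stack: [3]
LOAD_FAST b → push -7. Stack: [3, -7]
BINARY_OP * → 3 * -7 = -21. Stack: [-21]
STORE_FAST s → s=-21. Stack: []
LOAD_FAST s → push -21. Stack: [-21]
RETURN_VALUE → return -21.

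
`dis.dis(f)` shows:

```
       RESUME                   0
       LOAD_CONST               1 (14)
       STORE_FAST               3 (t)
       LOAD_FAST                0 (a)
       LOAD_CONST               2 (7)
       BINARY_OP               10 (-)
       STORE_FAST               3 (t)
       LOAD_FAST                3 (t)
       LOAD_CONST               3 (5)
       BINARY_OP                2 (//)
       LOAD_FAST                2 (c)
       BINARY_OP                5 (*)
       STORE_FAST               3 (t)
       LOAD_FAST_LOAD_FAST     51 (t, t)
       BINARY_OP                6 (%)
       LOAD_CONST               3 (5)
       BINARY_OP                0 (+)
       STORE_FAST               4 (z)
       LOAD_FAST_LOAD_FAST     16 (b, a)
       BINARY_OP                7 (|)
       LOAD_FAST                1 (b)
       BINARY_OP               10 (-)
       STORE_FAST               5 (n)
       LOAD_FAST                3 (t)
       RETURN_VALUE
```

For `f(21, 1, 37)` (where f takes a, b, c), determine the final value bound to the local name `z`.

5

LOAD_CONST → push 14. Stack: [14]
STORE_FAST t → t=14. Stack: []
LOAD_FAST a → push 21. Stack: [21]
LOAD_CONST → push 7. Stack: [21, 7]
BINARY_OP - → 21 - 7 = 14. Stack: [14]
STORE_FAST t → t=14. Stack: []
LOAD_FAST t → push 14. Stack: [14]
LOAD_CONST → push 5. Stack: [14, 5]
BINARY_OP // → 14 // 5 = 2. Stack: [2]
LOAD_FAST c → push 37. Stack: [2, 37]
BINARY_OP * → 2 * 37 = 74. Stack: [74]
STORE_FAST t → t=74. Stack: []
LOAD_FAST_LOAD_FAST t,t → push 74,74. Stack: [74, 74]
BINARY_OP % → 74 % 74 = 0. Stack: [0]
LOAD_CONST → push 5. Stack: [0, 5]
BINARY_OP + → 0 + 5 = 5. Stack: [5]
STORE_FAST z → z=5. Stack: []
LOAD_FAST_LOAD_FAST b,a → push 1,21. Stack: [1, 21]
BINARY_OP | → 1 | 21 = 21. Stack: [21]
LOAD_FAST b → push 1. Stack: [21, 1]
BINARY_OP - → 21 - 1 = 20. Stack: [20]
STORE_FAST n → n=20. Stack: []
LOAD_FAST t → push 74. Stack: [74]
RETURN_VALUE → return 74.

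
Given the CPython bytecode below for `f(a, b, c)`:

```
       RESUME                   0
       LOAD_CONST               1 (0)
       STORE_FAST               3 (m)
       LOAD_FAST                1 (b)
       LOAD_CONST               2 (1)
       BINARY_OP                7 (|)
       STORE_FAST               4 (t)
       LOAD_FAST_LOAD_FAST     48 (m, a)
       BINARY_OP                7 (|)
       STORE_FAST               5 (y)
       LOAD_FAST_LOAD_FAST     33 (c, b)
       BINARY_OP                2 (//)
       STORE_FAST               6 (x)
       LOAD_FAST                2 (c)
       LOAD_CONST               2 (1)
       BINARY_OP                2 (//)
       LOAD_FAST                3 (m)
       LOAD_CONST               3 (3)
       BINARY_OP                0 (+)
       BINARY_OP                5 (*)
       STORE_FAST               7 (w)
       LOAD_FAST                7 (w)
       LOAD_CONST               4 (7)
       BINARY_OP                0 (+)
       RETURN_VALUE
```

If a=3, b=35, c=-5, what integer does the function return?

LOAD_CONST → push 0. Stack: [0]
STORE_FAST m → m=0. Stack: []
LOAD_FAST b → push 35. Stack: [35]
LOAD_CONST → push 1. Stack: [35, 1]
BINARY_OP | → 35 | 1 = 35. Stack: [35]
STORE_FAST t → t=35. Stack: []
LOAD_FAST_LOAD_FAST m,a → push 0,3. Stack: [0, 3]
BINARY_OP | → 0 | 3 = 3. Stack: [3]
STORE_FAST y → y=3. Stack: []
LOAD_FAST_LOAD_FAST c,b → push -5,35. Stack: [-5, 35]
BINARY_OP // → -5 // 35 = -1. Stack: [-1]
STORE_FAST x → x=-1. Stack: []
LOAD_FAST c → push -5. Stack: [-5]
LOAD_CONST → push 1. Stack: [-5, 1]
BINARY_OP // → -5 // 1 = -5. Stack: [-5]
LOAD_FAST m → push 0. Stack: [-5, 0]
LOAD_CONST → push 3. Stack: [-5, 0, 3]
BINARY_OP + → 0 + 3 = 3. Stack: [-5, 3]
BINARY_OP * → -5 * 3 = -15. Stack: [-15]
STORE_FAST w → w=-15. Stack: []
LOAD_FAST w → push -15. Stack: [-15]
LOAD_CONST → push 7. Stack: [-15, 7]
BINARY_OP + → -15 + 7 = -8. Stack: [-8]
RETURN_VALUE → return -8.

-8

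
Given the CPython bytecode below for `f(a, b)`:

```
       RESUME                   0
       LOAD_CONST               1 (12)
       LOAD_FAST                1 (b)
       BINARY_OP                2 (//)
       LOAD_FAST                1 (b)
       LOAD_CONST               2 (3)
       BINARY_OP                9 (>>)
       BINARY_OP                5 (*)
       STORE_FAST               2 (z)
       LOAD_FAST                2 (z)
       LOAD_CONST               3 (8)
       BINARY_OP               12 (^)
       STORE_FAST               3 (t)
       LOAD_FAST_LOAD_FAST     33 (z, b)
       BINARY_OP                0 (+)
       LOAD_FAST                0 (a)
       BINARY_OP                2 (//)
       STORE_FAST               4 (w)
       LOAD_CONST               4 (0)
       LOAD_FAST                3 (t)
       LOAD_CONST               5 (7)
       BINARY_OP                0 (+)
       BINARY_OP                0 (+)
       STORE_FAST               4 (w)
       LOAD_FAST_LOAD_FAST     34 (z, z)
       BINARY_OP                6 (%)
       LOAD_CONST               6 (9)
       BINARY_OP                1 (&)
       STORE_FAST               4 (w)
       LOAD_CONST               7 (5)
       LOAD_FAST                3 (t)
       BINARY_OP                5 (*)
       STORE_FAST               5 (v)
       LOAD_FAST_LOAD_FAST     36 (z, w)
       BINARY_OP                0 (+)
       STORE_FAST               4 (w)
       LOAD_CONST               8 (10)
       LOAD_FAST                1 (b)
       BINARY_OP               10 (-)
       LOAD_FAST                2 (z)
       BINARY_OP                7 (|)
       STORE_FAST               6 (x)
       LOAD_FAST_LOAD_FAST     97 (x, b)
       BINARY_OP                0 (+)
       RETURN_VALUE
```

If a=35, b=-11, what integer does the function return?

10

LOAD_CONST → push 12. Stack: [12]
LOAD_FAST b → push -11. Stack: [12, -11]
BINARY_OP // → 12 // -11 = -2. Stack: [-2]
LOAD_FAST b → push -11. Stack: [-2, -11]
LOAD_CONST → push 3. Stack: [-2, -11, 3]
BINARY_OP >> → -11 >> 3 = -2. Stack: [-2, -2]
BINARY_OP * → -2 * -2 = 4. Stack: [4]
STORE_FAST z → z=4. Stack: []
LOAD_FAST z → push 4. Stack: [4]
LOAD_CONST → push 8. Stack: [4, 8]
BINARY_OP ^ → 4 ^ 8 = 12. Stack: [12]
STORE_FAST t → t=12. Stack: []
LOAD_FAST_LOAD_FAST z,b → push 4,-11. Stack: [4, -11]
BINARY_OP + → 4 + -11 = -7. Stack: [-7]
LOAD_FAST a → push 35. Stack: [-7, 35]
BINARY_OP // → -7 // 35 = -1. Stack: [-1]
STORE_FAST w → w=-1. Stack: []
LOAD_CONST → push 0. Stack: [0]
LOAD_FAST t → push 12. Stack: [0, 12]
LOAD_CONST → push 7. Stack: [0, 12, 7]
BINARY_OP + → 12 + 7 = 19. Stack: [0, 19]
BINARY_OP + → 0 + 19 = 19. Stack: [19]
STORE_FAST w → w=19. Stack: []
LOAD_FAST_LOAD_FAST z,z → push 4,4. Stack: [4, 4]
BINARY_OP % → 4 % 4 = 0. Stack: [0]
LOAD_CONST → push 9. Stack: [0, 9]
BINARY_OP & → 0 & 9 = 0. Stack: [0]
STORE_FAST w → w=0. Stack: []
LOAD_CONST → push 5. Stack: [5]
LOAD_FAST t → push 12. Stack: [5, 12]
BINARY_OP * → 5 * 12 = 60. Stack: [60]
STORE_FAST v → v=60. Stack: []
LOAD_FAST_LOAD_FAST z,w → push 4,0. Stack: [4, 0]
BINARY_OP + → 4 + 0 = 4. Stack: [4]
STORE_FAST w → w=4. Stack: []
LOAD_CONST → push 10. Stack: [10]
LOAD_FAST b → push -11. Stack: [10, -11]
BINARY_OP - → 10 - -11 = 21. Stack: [21]
LOAD_FAST z → push 4. Stack: [21, 4]
BINARY_OP | → 21 | 4 = 21. Stack: [21]
STORE_FAST x → x=21. Stack: []
LOAD_FAST_LOAD_FAST x,b → push 21,-11. Stack: [21, -11]
BINARY_OP + → 21 + -11 = 10. Stack: [10]
RETURN_VALUE → return 10.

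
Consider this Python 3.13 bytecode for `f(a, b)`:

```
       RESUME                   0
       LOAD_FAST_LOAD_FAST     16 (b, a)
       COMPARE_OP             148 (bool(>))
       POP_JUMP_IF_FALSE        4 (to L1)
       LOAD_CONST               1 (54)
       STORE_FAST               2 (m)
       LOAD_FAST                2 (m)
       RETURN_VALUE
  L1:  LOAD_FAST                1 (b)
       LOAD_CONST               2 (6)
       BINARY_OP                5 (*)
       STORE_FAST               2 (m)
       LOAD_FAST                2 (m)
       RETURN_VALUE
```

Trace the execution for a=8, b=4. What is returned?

24

LOAD_FAST_LOAD_FAST b,a → push 4,8. Stack: [4, 8]
COMPARE_OP bool(>) → 4 vs 8 = False. Stack: [False]
POP_JUMP_IF_FALSE → pop False; jump. Stack: []
LOAD_FAST b → push 4. Stack: [4]
LOAD_CONST → push 6. Stack: [4, 6]
BINARY_OP * → 4 * 6 = 24. Stack: [24]
STORE_FAST m → m=24. Stack: []
LOAD_FAST m → push 24. Stack: [24]
RETURN_VALUE → return 24.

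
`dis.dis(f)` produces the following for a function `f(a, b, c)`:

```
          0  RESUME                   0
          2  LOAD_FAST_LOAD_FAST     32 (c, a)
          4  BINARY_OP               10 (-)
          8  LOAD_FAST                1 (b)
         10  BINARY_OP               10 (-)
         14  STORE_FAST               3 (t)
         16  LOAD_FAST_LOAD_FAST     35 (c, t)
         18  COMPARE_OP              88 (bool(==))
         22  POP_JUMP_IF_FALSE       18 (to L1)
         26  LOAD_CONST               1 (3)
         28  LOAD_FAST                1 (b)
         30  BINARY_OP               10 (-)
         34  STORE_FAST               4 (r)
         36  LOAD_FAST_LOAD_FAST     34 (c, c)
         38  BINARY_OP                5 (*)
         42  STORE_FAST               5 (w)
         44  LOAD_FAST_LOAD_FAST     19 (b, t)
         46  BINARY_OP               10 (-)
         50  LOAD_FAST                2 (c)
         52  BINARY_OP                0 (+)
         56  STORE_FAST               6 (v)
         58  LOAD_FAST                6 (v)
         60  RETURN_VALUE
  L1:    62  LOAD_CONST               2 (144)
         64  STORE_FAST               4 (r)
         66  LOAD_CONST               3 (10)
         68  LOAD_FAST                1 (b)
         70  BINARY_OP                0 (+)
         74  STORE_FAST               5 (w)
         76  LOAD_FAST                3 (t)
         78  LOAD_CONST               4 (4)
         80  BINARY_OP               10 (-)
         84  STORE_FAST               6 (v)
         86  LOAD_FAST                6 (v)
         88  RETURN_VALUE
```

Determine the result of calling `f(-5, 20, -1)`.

-20

LOAD_FAST_LOAD_FAST c,a → push -1,-5. Stack: [-1, -5]
BINARY_OP - → -1 - -5 = 4. Stack: [4]
LOAD_FAST b → push 20. Stack: [4, 20]
BINARY_OP - → 4 - 20 = -16. Stack: [-16]
STORE_FAST t → t=-16. Stack: []
LOAD_FAST_LOAD_FAST c,t → push -1,-16. Stack: [-1, -16]
COMPARE_OP bool(==) → -1 vs -16 = False. Stack: [False]
POP_JUMP_IF_FALSE → pop False; jump. Stack: []
LOAD_CONST → push 144. Stack: [144]
STORE_FAST r → r=144. Stack: []
LOAD_CONST → push 10. Stack: [10]
LOAD_FAST b → push 20. Stack: [10, 20]
BINARY_OP + → 10 + 20 = 30. Stack: [30]
STORE_FAST w → w=30. Stack: []
LOAD_FAST t → push -16. Stack: [-16]
LOAD_CONST → push 4. Stack: [-16, 4]
BINARY_OP - → -16 - 4 = -20. Stack: [-20]
STORE_FAST v → v=-20. Stack: []
LOAD_FAST v → push -20. Stack: [-20]
RETURN_VALUE → return -20.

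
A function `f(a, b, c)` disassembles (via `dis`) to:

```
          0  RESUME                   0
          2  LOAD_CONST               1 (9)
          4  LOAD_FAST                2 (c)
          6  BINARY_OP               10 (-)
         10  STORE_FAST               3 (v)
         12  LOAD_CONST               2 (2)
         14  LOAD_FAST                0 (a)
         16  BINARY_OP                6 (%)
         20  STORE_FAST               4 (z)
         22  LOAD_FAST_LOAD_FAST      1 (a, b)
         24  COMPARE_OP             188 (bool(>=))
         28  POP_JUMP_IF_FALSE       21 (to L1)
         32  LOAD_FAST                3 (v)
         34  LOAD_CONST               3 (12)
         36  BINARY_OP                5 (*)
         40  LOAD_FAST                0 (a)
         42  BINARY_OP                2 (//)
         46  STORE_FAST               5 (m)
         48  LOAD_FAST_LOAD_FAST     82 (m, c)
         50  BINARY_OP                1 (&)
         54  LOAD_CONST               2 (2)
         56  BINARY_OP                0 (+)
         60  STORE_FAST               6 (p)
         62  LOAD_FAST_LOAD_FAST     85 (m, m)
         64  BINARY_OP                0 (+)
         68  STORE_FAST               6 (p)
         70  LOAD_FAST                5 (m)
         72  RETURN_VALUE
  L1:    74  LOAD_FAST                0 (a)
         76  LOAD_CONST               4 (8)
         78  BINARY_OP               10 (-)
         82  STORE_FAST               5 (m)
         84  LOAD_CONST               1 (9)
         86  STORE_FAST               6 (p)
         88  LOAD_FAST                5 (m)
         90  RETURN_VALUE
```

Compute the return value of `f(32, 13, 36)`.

LOAD_CONST → push 9. Stack: [9]
LOAD_FAST c → push 36. Stack: [9, 36]
BINARY_OP - → 9 - 36 = -27. Stack: [-27]
STORE_FAST v → v=-27. Stack: []
LOAD_CONST → push 2. Stack: [2]
LOAD_FAST a → push 32. Stack: [2, 32]
BINARY_OP % → 2 % 32 = 2. Stack: [2]
STORE_FAST z → z=2. Stack: []
LOAD_FAST_LOAD_FAST a,b → push 32,13. Stack: [32, 13]
COMPARE_OP bool(>=) → 32 vs 13 = True. Stack: [True]
POP_JUMP_IF_FALSE → pop True; no jump. Stack: []
LOAD_FAST v → push -27. Stack: [-27]
LOAD_CONST → push 12. Stack: [-27, 12]
BINARY_OP * → -27 * 12 = -324. Stack: [-324]
LOAD_FAST a → push 32. Stack: [-324, 32]
BINARY_OP // → -324 // 32 = -11. Stack: [-11]
STORE_FAST m → m=-11. Stack: []
LOAD_FAST_LOAD_FAST m,c → push -11,36. Stack: [-11, 36]
BINARY_OP & → -11 & 36 = 36. Stack: [36]
LOAD_CONST → push 2. Stack: [36, 2]
BINARY_OP + → 36 + 2 = 38. Stack: [38]
STORE_FAST p → p=38. Stack: []
LOAD_FAST_LOAD_FAST m,m → push -11,-11. Stack: [-11, -11]
BINARY_OP + → -11 + -11 = -22. Stack: [-22]
STORE_FAST p → p=-22. Stack: []
LOAD_FAST m → push -11. Stack: [-11]
RETURN_VALUE → return -11.

-11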